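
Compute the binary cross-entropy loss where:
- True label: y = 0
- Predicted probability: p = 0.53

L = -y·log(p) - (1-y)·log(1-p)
L = 0.755

L = -0·log(0.53) - 1·log(0.47) = -log(0.47) = 0.755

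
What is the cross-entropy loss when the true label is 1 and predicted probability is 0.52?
L = 0.6539

L = -1·log(0.52) - 0·log(0.48) = -log(0.52) = 0.6539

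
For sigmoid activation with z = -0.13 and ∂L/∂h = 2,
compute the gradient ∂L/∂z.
∂L/∂z = 0.4979

σ(-0.13) = 0.4675
σ'(-0.13) = σ(-0.13)(1 - σ(-0.13)) = 0.4675 × 0.5325 = 0.2489
∂L/∂z = ∂L/∂h · σ'(z) = 2 × 0.2489 = 0.4979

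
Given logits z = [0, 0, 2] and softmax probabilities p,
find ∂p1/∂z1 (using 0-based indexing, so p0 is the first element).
∂p1/∂z1 = 0.09516

p = softmax(z) = [0.1065, 0.1065, 0.787]
p1 = 0.1065

∂p1/∂z1 = p1(1 - p1) = 0.1065 × (1 - 0.1065) = 0.09516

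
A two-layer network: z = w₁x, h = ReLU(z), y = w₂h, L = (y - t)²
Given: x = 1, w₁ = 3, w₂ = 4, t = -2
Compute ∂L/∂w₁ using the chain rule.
∂L/∂w₁ = 112

Forward pass:
z = w₁x = 3×1 = 3
h = ReLU(3) = 3
y = w₂h = 4×3 = 12

Backward pass:
∂L/∂y = 2(y - t) = 2(12 - -2) = 28
∂y/∂h = w₂ = 4
∂h/∂z = 1 (ReLU derivative)
∂z/∂w₁ = x = 1

∂L/∂w₁ = 28 × 4 × 1 × 1 = 112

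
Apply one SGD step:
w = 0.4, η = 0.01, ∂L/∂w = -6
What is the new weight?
w_new = 0.46

w_new = w - η·∂L/∂w = 0.4 - 0.01×(-6) = 0.4 - (-0.06) = 0.46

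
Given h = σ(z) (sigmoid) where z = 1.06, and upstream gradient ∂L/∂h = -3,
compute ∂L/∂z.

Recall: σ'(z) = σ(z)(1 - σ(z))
∂L/∂z = -0.5733

σ(1.06) = 0.7427
σ'(1.06) = σ(1.06)(1 - σ(1.06)) = 0.7427 × 0.2573 = 0.1911
∂L/∂z = ∂L/∂h · σ'(z) = -3 × 0.1911 = -0.5733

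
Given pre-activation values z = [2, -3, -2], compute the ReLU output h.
h = [2, 0, 0]

ReLU applied element-wise: max(0,2)=2, max(0,-3)=0, max(0,-2)=0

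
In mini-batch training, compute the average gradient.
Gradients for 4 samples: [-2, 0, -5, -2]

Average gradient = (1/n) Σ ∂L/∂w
Average gradient = -2.25

Average = (1/4)(-2 + 0 + -5 + -2) = -9/4 = -2.25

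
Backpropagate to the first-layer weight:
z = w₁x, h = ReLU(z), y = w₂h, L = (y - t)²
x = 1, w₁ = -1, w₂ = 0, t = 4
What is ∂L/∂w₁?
∂L/∂w₁ = 0

Forward pass:
z = w₁x = -1×1 = -1
h = ReLU(-1) = 0
y = w₂h = 0×0 = 0

Backward pass:
∂L/∂y = 2(y - t) = 2(0 - 4) = -8
∂y/∂h = w₂ = 0
∂h/∂z = 0 (ReLU derivative)
∂z/∂w₁ = x = 1

∂L/∂w₁ = -8 × 0 × 0 × 1 = 0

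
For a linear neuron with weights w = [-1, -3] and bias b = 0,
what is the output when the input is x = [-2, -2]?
y = 8

y = (-1)(-2) + (-3)(-2) + 0 = 8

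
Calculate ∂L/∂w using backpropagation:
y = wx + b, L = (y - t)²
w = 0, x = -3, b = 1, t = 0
∂L/∂w = -6

y = wx + b = (0)(-3) + 1 = 1
∂L/∂y = 2(y - t) = 2(1 - 0) = 2
∂y/∂w = x = -3
∂L/∂w = ∂L/∂y · ∂y/∂w = 2 × -3 = -6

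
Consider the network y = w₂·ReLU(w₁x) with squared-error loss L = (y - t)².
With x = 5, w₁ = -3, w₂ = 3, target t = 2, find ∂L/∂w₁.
∂L/∂w₁ = 0

Forward pass:
z = w₁x = -3×5 = -15
h = ReLU(-15) = 0
y = w₂h = 3×0 = 0

Backward pass:
∂L/∂y = 2(y - t) = 2(0 - 2) = -4
∂y/∂h = w₂ = 3
∂h/∂z = 0 (ReLU derivative)
∂z/∂w₁ = x = 5

∂L/∂w₁ = -4 × 3 × 0 × 5 = 0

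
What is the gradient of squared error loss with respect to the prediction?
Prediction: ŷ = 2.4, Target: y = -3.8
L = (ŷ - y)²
∂L/∂ŷ = 12.4

∂L/∂ŷ = 2(ŷ - y) = 2(2.4 - -3.8) = 2(6.2) = 12.4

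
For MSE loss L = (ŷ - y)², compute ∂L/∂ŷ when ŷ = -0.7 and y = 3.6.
∂L/∂ŷ = -8.6

∂L/∂ŷ = 2(ŷ - y) = 2(-0.7 - 3.6) = 2(-4.3) = -8.6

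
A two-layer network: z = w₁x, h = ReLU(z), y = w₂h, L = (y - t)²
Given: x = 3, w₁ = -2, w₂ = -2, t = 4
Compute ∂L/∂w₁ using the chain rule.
∂L/∂w₁ = 0

Forward pass:
z = w₁x = -2×3 = -6
h = ReLU(-6) = 0
y = w₂h = -2×0 = 0

Backward pass:
∂L/∂y = 2(y - t) = 2(0 - 4) = -8
∂y/∂h = w₂ = -2
∂h/∂z = 0 (ReLU derivative)
∂z/∂w₁ = x = 3

∂L/∂w₁ = -8 × -2 × 0 × 3 = 0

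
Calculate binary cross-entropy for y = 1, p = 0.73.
L = 0.3147

L = -1·log(0.73) - 0·log(0.27) = -log(0.73) = 0.3147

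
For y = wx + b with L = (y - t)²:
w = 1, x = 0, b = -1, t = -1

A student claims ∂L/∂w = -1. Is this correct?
Incorrect

y = (1)(0) + -1 = -1
∂L/∂y = 2(y - t) = 2(-1 - -1) = 0
∂y/∂w = x = 0
∂L/∂w = 0 × 0 = 0

Claimed value: -1
Incorrect: The correct gradient is 0.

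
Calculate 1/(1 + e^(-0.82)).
0.6942

sigmoid(0.82) = 1/(1 + e^(-0.82)) = 1/(1 + 0.4404) = 0.6942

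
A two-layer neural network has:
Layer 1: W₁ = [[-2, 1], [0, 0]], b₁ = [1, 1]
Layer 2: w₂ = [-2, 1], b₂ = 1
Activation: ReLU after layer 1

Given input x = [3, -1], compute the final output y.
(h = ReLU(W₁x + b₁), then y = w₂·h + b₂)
y = 2

Layer 1 pre-activation: z₁ = [-6, 1]
After ReLU: h = [0, 1]
Layer 2 output: y = -2×0 + 1×1 + 1 = 2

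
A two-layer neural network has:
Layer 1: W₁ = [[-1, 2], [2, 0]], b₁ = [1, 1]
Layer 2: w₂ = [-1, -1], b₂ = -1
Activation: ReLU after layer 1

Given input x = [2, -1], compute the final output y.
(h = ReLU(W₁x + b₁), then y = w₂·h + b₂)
y = -6

Layer 1 pre-activation: z₁ = [-3, 5]
After ReLU: h = [0, 5]
Layer 2 output: y = -1×0 + -1×5 + -1 = -6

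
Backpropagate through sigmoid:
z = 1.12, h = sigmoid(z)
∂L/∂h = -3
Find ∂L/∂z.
∂L/∂z = -0.5565

σ(1.12) = 0.754
σ'(1.12) = σ(1.12)(1 - σ(1.12)) = 0.754 × 0.246 = 0.1855
∂L/∂z = ∂L/∂h · σ'(z) = -3 × 0.1855 = -0.5565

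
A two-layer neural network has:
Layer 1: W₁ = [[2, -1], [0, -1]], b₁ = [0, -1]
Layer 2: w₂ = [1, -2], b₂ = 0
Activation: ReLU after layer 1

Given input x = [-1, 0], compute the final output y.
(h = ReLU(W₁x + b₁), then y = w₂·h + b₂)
y = 0

Layer 1 pre-activation: z₁ = [-2, -1]
After ReLU: h = [0, 0]
Layer 2 output: y = 1×0 + -2×0 + 0 = 0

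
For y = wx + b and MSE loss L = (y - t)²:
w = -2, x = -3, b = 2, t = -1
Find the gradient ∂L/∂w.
∂L/∂w = -54

y = wx + b = (-2)(-3) + 2 = 8
∂L/∂y = 2(y - t) = 2(8 - -1) = 18
∂y/∂w = x = -3
∂L/∂w = ∂L/∂y · ∂y/∂w = 18 × -3 = -54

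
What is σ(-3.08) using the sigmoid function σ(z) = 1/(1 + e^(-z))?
0.04394

sigmoid(-3.08) = 1/(1 + e^(3.08)) = 1/(1 + 21.76) = 0.04394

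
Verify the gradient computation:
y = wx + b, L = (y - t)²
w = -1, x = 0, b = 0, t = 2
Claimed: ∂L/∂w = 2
Incorrect

y = (-1)(0) + 0 = 0
∂L/∂y = 2(y - t) = 2(0 - 2) = -4
∂y/∂w = x = 0
∂L/∂w = -4 × 0 = 0

Claimed value: 2
Incorrect: The correct gradient is 0.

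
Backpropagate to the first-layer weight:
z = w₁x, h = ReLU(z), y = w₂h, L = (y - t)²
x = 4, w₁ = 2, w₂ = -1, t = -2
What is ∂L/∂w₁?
∂L/∂w₁ = 48

Forward pass:
z = w₁x = 2×4 = 8
h = ReLU(8) = 8
y = w₂h = -1×8 = -8

Backward pass:
∂L/∂y = 2(y - t) = 2(-8 - -2) = -12
∂y/∂h = w₂ = -1
∂h/∂z = 1 (ReLU derivative)
∂z/∂w₁ = x = 4

∂L/∂w₁ = -12 × -1 × 1 × 4 = 48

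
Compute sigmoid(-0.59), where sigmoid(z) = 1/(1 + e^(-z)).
0.3566

sigmoid(-0.59) = 1/(1 + e^(0.59)) = 1/(1 + 1.804) = 0.3566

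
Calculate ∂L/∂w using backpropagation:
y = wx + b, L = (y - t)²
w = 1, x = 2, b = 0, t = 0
∂L/∂w = 8

y = wx + b = (1)(2) + 0 = 2
∂L/∂y = 2(y - t) = 2(2 - 0) = 4
∂y/∂w = x = 2
∂L/∂w = ∂L/∂y · ∂y/∂w = 4 × 2 = 8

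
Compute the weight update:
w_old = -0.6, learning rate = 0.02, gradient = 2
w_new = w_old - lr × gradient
w_new = -0.64

w_new = w - η·∂L/∂w = -0.6 - 0.02×(2) = -0.6 - (0.04) = -0.64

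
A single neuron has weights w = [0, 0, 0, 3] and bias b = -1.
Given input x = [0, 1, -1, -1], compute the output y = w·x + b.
y = -4

y = (0)(0) + (0)(1) + (0)(-1) + (3)(-1) + -1 = -4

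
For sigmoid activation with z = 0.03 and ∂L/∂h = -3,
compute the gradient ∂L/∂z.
∂L/∂z = -0.7498

σ(0.03) = 0.5075
σ'(0.03) = σ(0.03)(1 - σ(0.03)) = 0.5075 × 0.4925 = 0.2499
∂L/∂z = ∂L/∂h · σ'(z) = -3 × 0.2499 = -0.7498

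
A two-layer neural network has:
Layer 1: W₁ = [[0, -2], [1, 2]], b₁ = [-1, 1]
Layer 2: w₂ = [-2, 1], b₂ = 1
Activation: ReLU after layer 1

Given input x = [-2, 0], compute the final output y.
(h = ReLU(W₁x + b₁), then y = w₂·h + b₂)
y = 1

Layer 1 pre-activation: z₁ = [-1, -1]
After ReLU: h = [0, 0]
Layer 2 output: y = -2×0 + 1×0 + 1 = 1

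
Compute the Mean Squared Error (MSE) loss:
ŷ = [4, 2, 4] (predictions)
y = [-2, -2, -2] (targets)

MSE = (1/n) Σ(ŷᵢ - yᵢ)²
MSE = 29.33

MSE = (1/3)((4--2)² + (2--2)² + (4--2)²) = (1/3)(36 + 16 + 36) = 29.33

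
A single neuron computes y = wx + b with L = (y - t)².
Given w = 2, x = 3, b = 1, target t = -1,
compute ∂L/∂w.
∂L/∂w = 48

y = wx + b = (2)(3) + 1 = 7
∂L/∂y = 2(y - t) = 2(7 - -1) = 16
∂y/∂w = x = 3
∂L/∂w = ∂L/∂y · ∂y/∂w = 16 × 3 = 48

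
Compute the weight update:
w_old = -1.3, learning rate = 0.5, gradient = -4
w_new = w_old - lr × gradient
w_new = 0.7

w_new = w - η·∂L/∂w = -1.3 - 0.5×(-4) = -1.3 - (-2) = 0.7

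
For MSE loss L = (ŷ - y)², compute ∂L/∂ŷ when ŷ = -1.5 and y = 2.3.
∂L/∂ŷ = -7.6

∂L/∂ŷ = 2(ŷ - y) = 2(-1.5 - 2.3) = 2(-3.8) = -7.6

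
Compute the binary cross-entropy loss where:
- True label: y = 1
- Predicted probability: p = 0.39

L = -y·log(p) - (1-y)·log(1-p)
L = 0.9416

L = -1·log(0.39) - 0·log(0.61) = -log(0.39) = 0.9416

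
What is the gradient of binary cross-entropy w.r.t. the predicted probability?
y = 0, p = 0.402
∂L/∂p = 1.672

∂L/∂p = -y/p + (1-y)/(1-p) = 0 + 1/0.598 = 1.672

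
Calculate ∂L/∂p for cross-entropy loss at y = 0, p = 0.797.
∂L/∂p = 4.926

∂L/∂p = -y/p + (1-y)/(1-p) = 0 + 1/0.203 = 4.926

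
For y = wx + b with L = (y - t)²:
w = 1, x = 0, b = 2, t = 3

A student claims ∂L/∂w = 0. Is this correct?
Correct

y = (1)(0) + 2 = 2
∂L/∂y = 2(y - t) = 2(2 - 3) = -2
∂y/∂w = x = 0
∂L/∂w = -2 × 0 = 0

Claimed value: 0
Correct: The correct gradient is 0.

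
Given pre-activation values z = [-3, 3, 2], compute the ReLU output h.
h = [0, 3, 2]

ReLU applied element-wise: max(0,-3)=0, max(0,3)=3, max(0,2)=2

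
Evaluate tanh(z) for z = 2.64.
0.9899

tanh(2.64) = (e^(2.64) - e^(-2.64))/(e^(2.64) + e^(-2.64)) = 0.9899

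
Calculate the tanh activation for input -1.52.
-0.9087

tanh(-1.52) = (e^(-1.52) - e^(1.52))/(e^(-1.52) + e^(1.52)) = -0.9087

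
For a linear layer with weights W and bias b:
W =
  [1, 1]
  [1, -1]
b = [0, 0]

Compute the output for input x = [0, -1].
y = [-1, 1]

Wx = [1×0 + 1×-1, 1×0 + -1×-1]
   = [-1, 1]
y = Wx + b = [-1 + 0, 1 + 0] = [-1, 1]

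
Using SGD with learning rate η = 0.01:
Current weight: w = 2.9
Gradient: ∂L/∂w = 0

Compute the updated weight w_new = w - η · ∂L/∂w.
w_new = 2.9

w_new = w - η·∂L/∂w = 2.9 - 0.01×(0) = 2.9 - (0) = 2.9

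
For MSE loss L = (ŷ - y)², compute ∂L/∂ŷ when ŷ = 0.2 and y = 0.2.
∂L/∂ŷ = 0.0

∂L/∂ŷ = 2(ŷ - y) = 2(0.2 - 0.2) = 2(0.0) = 0.0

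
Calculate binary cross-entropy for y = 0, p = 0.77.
L = 1.47

L = -0·log(0.77) - 1·log(0.23) = -log(0.23) = 1.47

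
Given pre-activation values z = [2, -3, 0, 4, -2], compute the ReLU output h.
h = [2, 0, 0, 4, 0]

ReLU applied element-wise: max(0,2)=2, max(0,-3)=0, max(0,0)=0, max(0,4)=4, max(0,-2)=0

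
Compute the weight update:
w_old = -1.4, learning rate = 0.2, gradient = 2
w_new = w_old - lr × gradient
w_new = -1.8

w_new = w - η·∂L/∂w = -1.4 - 0.2×(2) = -1.4 - (0.4) = -1.8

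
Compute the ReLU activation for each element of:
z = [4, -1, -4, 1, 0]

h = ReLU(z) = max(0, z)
h = [4, 0, 0, 1, 0]

ReLU applied element-wise: max(0,4)=4, max(0,-1)=0, max(0,-4)=0, max(0,1)=1, max(0,0)=0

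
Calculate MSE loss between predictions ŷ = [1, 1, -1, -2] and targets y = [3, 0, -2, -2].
MSE = 1.5

MSE = (1/4)((1-3)² + (1-0)² + (-1--2)² + (-2--2)²) = (1/4)(4 + 1 + 1 + 0) = 1.5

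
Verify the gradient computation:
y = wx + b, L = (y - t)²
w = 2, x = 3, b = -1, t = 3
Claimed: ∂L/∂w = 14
Incorrect

y = (2)(3) + -1 = 5
∂L/∂y = 2(y - t) = 2(5 - 3) = 4
∂y/∂w = x = 3
∂L/∂w = 4 × 3 = 12

Claimed value: 14
Incorrect: The correct gradient is 12.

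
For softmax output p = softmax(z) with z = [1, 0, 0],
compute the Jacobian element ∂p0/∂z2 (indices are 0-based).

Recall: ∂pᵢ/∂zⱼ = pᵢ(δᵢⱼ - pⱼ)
∂p0/∂z2 = -0.1221

p = softmax(z) = [0.5761, 0.2119, 0.2119]
p0 = 0.5761, p2 = 0.2119

∂p0/∂z2 = -p0 × p2 = -0.5761 × 0.2119 = -0.1221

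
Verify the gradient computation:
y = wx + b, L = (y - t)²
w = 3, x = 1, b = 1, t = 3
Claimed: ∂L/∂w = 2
Correct

y = (3)(1) + 1 = 4
∂L/∂y = 2(y - t) = 2(4 - 3) = 2
∂y/∂w = x = 1
∂L/∂w = 2 × 1 = 2

Claimed value: 2
Correct: The correct gradient is 2.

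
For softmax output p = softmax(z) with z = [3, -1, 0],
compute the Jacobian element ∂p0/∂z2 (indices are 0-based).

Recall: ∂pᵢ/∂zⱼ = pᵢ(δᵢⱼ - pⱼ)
∂p0/∂z2 = -0.04364

p = softmax(z) = [0.9362, 0.01715, 0.04661]
p0 = 0.9362, p2 = 0.04661

∂p0/∂z2 = -p0 × p2 = -0.9362 × 0.04661 = -0.04364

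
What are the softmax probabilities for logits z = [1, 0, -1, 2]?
p = [0.2369, 0.0871, 0.0321, 0.6439]

exp(z) = [2.718, 1, 0.3679, 7.389]
Sum = 11.48
p = [0.2369, 0.0871, 0.0321, 0.6439]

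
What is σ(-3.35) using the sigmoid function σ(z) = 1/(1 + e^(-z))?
0.0339

sigmoid(-3.35) = 1/(1 + e^(3.35)) = 1/(1 + 28.5) = 0.0339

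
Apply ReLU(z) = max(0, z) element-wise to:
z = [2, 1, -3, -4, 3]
h = [2, 1, 0, 0, 3]

ReLU applied element-wise: max(0,2)=2, max(0,1)=1, max(0,-3)=0, max(0,-4)=0, max(0,3)=3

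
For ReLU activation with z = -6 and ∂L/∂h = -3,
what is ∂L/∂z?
∂L/∂z = 0

h = ReLU(-6) = 0
Since z < 0: ∂h/∂z = 0
∂L/∂z = ∂L/∂h · ∂h/∂z = -3 × 0 = 0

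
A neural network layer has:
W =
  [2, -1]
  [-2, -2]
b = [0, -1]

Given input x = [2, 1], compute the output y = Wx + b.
y = [3, -7]

Wx = [2×2 + -1×1, -2×2 + -2×1]
   = [3, -6]
y = Wx + b = [3 + 0, -6 + -1] = [3, -7]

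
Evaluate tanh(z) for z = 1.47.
0.8996

tanh(1.47) = (e^(1.47) - e^(-1.47))/(e^(1.47) + e^(-1.47)) = 0.8996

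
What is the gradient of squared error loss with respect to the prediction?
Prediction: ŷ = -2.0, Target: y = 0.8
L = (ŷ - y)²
∂L/∂ŷ = -5.6

∂L/∂ŷ = 2(ŷ - y) = 2(-2.0 - 0.8) = 2(-2.8) = -5.6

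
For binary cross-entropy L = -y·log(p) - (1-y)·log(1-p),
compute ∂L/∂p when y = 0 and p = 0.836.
∂L/∂p = 6.098

∂L/∂p = -y/p + (1-y)/(1-p) = 0 + 1/0.164 = 6.098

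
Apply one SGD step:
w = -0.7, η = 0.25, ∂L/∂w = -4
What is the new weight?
w_new = 0.3

w_new = w - η·∂L/∂w = -0.7 - 0.25×(-4) = -0.7 - (-1) = 0.3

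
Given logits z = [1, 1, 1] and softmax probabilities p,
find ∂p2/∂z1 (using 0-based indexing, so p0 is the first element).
∂p2/∂z1 = -0.1111

p = softmax(z) = [0.3333, 0.3333, 0.3333]
p2 = 0.3333, p1 = 0.3333

∂p2/∂z1 = -p2 × p1 = -0.3333 × 0.3333 = -0.1111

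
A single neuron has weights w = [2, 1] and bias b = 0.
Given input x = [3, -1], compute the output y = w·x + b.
y = 5

y = (2)(3) + (1)(-1) + 0 = 5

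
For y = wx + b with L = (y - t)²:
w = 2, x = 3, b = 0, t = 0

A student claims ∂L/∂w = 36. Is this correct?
Correct

y = (2)(3) + 0 = 6
∂L/∂y = 2(y - t) = 2(6 - 0) = 12
∂y/∂w = x = 3
∂L/∂w = 12 × 3 = 36

Claimed value: 36
Correct: The correct gradient is 36.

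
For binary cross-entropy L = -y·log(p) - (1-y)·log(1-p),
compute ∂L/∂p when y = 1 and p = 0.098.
∂L/∂p = -10.2

∂L/∂p = -y/p + (1-y)/(1-p) = -1/0.098 + 0 = -10.2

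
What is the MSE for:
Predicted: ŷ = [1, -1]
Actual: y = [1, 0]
MSE = 0.5

MSE = (1/2)((1-1)² + (-1-0)²) = (1/2)(0 + 1) = 0.5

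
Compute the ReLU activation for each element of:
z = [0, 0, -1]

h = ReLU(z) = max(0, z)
h = [0, 0, 0]

ReLU applied element-wise: max(0,0)=0, max(0,0)=0, max(0,-1)=0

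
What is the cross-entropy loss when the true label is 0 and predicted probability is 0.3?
L = 0.3567

L = -0·log(0.3) - 1·log(0.7) = -log(0.7) = 0.3567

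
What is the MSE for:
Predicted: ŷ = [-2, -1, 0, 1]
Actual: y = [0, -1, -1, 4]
MSE = 3.5

MSE = (1/4)((-2-0)² + (-1--1)² + (0--1)² + (1-4)²) = (1/4)(4 + 0 + 1 + 9) = 3.5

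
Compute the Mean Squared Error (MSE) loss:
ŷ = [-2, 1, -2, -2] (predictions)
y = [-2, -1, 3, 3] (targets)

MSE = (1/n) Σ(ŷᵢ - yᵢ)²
MSE = 13.5

MSE = (1/4)((-2--2)² + (1--1)² + (-2-3)² + (-2-3)²) = (1/4)(0 + 4 + 25 + 25) = 13.5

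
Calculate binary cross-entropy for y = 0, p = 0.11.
L = 0.1165

L = -0·log(0.11) - 1·log(0.89) = -log(0.89) = 0.1165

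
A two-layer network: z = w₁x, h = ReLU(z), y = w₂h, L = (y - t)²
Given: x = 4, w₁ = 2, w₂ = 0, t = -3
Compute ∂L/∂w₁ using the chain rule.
∂L/∂w₁ = 0

Forward pass:
z = w₁x = 2×4 = 8
h = ReLU(8) = 8
y = w₂h = 0×8 = 0

Backward pass:
∂L/∂y = 2(y - t) = 2(0 - -3) = 6
∂y/∂h = w₂ = 0
∂h/∂z = 1 (ReLU derivative)
∂z/∂w₁ = x = 4

∂L/∂w₁ = 6 × 0 × 1 × 4 = 0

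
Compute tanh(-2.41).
-0.984

tanh(-2.41) = (e^(-2.41) - e^(2.41))/(e^(-2.41) + e^(2.41)) = -0.984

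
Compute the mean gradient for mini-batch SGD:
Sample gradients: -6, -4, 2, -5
Average gradient = -3.25

Average = (1/4)(-6 + -4 + 2 + -5) = -13/4 = -3.25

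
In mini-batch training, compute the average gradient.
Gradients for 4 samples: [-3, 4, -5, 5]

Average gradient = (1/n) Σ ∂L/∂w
Average gradient = 0.25

Average = (1/4)(-3 + 4 + -5 + 5) = 1/4 = 0.25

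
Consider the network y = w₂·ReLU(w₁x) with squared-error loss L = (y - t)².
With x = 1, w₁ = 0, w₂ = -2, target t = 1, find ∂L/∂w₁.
∂L/∂w₁ = 0

Forward pass:
z = w₁x = 0×1 = 0
h = ReLU(0) = 0
y = w₂h = -2×0 = 0

Backward pass:
∂L/∂y = 2(y - t) = 2(0 - 1) = -2
∂y/∂h = w₂ = -2
∂h/∂z = 0 (ReLU derivative)
∂z/∂w₁ = x = 1

∂L/∂w₁ = -2 × -2 × 0 × 1 = 0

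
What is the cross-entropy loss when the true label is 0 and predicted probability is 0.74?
L = 1.347

L = -0·log(0.74) - 1·log(0.26) = -log(0.26) = 1.347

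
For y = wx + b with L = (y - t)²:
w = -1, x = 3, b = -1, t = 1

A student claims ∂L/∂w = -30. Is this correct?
Correct

y = (-1)(3) + -1 = -4
∂L/∂y = 2(y - t) = 2(-4 - 1) = -10
∂y/∂w = x = 3
∂L/∂w = -10 × 3 = -30

Claimed value: -30
Correct: The correct gradient is -30.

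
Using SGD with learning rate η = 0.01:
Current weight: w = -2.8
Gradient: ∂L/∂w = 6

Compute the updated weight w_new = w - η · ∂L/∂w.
w_new = -2.86

w_new = w - η·∂L/∂w = -2.8 - 0.01×(6) = -2.8 - (0.06) = -2.86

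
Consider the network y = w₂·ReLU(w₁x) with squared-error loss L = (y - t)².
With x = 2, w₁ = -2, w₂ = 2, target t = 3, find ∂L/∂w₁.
∂L/∂w₁ = 0

Forward pass:
z = w₁x = -2×2 = -4
h = ReLU(-4) = 0
y = w₂h = 2×0 = 0

Backward pass:
∂L/∂y = 2(y - t) = 2(0 - 3) = -6
∂y/∂h = w₂ = 2
∂h/∂z = 0 (ReLU derivative)
∂z/∂w₁ = x = 2

∂L/∂w₁ = -6 × 2 × 0 × 2 = 0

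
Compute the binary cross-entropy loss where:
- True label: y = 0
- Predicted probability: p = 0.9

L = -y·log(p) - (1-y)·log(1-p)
L = 2.303

L = -0·log(0.9) - 1·log(0.1) = -log(0.1) = 2.303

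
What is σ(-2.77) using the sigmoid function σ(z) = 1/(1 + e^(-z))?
0.05897

sigmoid(-2.77) = 1/(1 + e^(2.77)) = 1/(1 + 15.96) = 0.05897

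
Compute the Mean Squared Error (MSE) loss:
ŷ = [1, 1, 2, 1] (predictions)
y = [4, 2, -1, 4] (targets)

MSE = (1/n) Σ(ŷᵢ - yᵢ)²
MSE = 7

MSE = (1/4)((1-4)² + (1-2)² + (2--1)² + (1-4)²) = (1/4)(9 + 1 + 9 + 9) = 7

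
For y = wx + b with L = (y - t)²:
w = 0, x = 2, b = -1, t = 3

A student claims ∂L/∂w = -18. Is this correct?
Incorrect

y = (0)(2) + -1 = -1
∂L/∂y = 2(y - t) = 2(-1 - 3) = -8
∂y/∂w = x = 2
∂L/∂w = -8 × 2 = -16

Claimed value: -18
Incorrect: The correct gradient is -16.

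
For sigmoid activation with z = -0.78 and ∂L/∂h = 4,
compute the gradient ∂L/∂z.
∂L/∂z = 0.8621

σ(-0.78) = 0.3143
σ'(-0.78) = σ(-0.78)(1 - σ(-0.78)) = 0.3143 × 0.6857 = 0.2155
∂L/∂z = ∂L/∂h · σ'(z) = 4 × 0.2155 = 0.8621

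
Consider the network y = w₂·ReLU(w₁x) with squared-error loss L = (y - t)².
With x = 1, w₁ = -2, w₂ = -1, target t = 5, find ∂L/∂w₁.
∂L/∂w₁ = 0

Forward pass:
z = w₁x = -2×1 = -2
h = ReLU(-2) = 0
y = w₂h = -1×0 = 0

Backward pass:
∂L/∂y = 2(y - t) = 2(0 - 5) = -10
∂y/∂h = w₂ = -1
∂h/∂z = 0 (ReLU derivative)
∂z/∂w₁ = x = 1

∂L/∂w₁ = -10 × -1 × 0 × 1 = 0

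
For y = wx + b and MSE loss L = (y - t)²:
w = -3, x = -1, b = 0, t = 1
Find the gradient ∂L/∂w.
∂L/∂w = -4

y = wx + b = (-3)(-1) + 0 = 3
∂L/∂y = 2(y - t) = 2(3 - 1) = 4
∂y/∂w = x = -1
∂L/∂w = ∂L/∂y · ∂y/∂w = 4 × -1 = -4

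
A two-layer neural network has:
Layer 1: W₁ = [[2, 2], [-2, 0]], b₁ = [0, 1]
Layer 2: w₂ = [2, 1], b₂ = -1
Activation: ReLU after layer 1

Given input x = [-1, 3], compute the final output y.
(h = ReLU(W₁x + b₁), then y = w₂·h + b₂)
y = 10

Layer 1 pre-activation: z₁ = [4, 3]
After ReLU: h = [4, 3]
Layer 2 output: y = 2×4 + 1×3 + -1 = 10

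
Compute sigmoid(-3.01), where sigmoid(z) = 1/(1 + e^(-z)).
0.04698

sigmoid(-3.01) = 1/(1 + e^(3.01)) = 1/(1 + 20.29) = 0.04698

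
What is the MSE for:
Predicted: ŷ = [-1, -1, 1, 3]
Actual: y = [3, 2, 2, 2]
MSE = 6.75

MSE = (1/4)((-1-3)² + (-1-2)² + (1-2)² + (3-2)²) = (1/4)(16 + 9 + 1 + 1) = 6.75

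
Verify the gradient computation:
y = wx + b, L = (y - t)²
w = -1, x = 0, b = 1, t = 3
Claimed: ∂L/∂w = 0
Correct

y = (-1)(0) + 1 = 1
∂L/∂y = 2(y - t) = 2(1 - 3) = -4
∂y/∂w = x = 0
∂L/∂w = -4 × 0 = 0

Claimed value: 0
Correct: The correct gradient is 0.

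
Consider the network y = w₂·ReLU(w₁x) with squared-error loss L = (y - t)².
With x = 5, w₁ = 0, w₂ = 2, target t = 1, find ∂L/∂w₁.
∂L/∂w₁ = 0

Forward pass:
z = w₁x = 0×5 = 0
h = ReLU(0) = 0
y = w₂h = 2×0 = 0

Backward pass:
∂L/∂y = 2(y - t) = 2(0 - 1) = -2
∂y/∂h = w₂ = 2
∂h/∂z = 0 (ReLU derivative)
∂z/∂w₁ = x = 5

∂L/∂w₁ = -2 × 2 × 0 × 5 = 0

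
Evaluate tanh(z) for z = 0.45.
0.4219

tanh(0.45) = (e^(0.45) - e^(-0.45))/(e^(0.45) + e^(-0.45)) = 0.4219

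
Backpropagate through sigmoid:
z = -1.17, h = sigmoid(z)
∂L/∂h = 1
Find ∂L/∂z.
∂L/∂z = 0.1808

σ(-1.17) = 0.2369
σ'(-1.17) = σ(-1.17)(1 - σ(-1.17)) = 0.2369 × 0.7631 = 0.1808
∂L/∂z = ∂L/∂h · σ'(z) = 1 × 0.1808 = 0.1808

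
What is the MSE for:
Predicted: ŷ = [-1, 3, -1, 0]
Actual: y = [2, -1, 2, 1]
MSE = 8.75

MSE = (1/4)((-1-2)² + (3--1)² + (-1-2)² + (0-1)²) = (1/4)(9 + 16 + 9 + 1) = 8.75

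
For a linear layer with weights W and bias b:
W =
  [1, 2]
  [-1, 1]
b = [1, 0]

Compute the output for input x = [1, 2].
y = [6, 1]

Wx = [1×1 + 2×2, -1×1 + 1×2]
   = [5, 1]
y = Wx + b = [5 + 1, 1 + 0] = [6, 1]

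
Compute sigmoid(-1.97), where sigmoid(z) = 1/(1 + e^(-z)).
0.1224

sigmoid(-1.97) = 1/(1 + e^(1.97)) = 1/(1 + 7.171) = 0.1224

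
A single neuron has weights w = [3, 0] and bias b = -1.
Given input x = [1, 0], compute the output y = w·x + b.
y = 2

y = (3)(1) + (0)(0) + -1 = 2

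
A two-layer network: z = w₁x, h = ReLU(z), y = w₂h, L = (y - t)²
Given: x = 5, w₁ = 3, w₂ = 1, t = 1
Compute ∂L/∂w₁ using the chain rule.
∂L/∂w₁ = 140

Forward pass:
z = w₁x = 3×5 = 15
h = ReLU(15) = 15
y = w₂h = 1×15 = 15

Backward pass:
∂L/∂y = 2(y - t) = 2(15 - 1) = 28
∂y/∂h = w₂ = 1
∂h/∂z = 1 (ReLU derivative)
∂z/∂w₁ = x = 5

∂L/∂w₁ = 28 × 1 × 1 × 5 = 140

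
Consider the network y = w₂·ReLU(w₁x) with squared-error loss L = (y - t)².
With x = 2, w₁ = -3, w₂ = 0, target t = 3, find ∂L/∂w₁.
∂L/∂w₁ = 0

Forward pass:
z = w₁x = -3×2 = -6
h = ReLU(-6) = 0
y = w₂h = 0×0 = 0

Backward pass:
∂L/∂y = 2(y - t) = 2(0 - 3) = -6
∂y/∂h = w₂ = 0
∂h/∂z = 0 (ReLU derivative)
∂z/∂w₁ = x = 2

∂L/∂w₁ = -6 × 0 × 0 × 2 = 0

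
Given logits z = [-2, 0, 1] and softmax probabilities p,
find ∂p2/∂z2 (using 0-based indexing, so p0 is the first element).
∂p2/∂z2 = 0.2078

p = softmax(z) = [0.03512, 0.2595, 0.7054]
p2 = 0.7054

∂p2/∂z2 = p2(1 - p2) = 0.7054 × (1 - 0.7054) = 0.2078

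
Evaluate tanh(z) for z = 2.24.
0.9776

tanh(2.24) = (e^(2.24) - e^(-2.24))/(e^(2.24) + e^(-2.24)) = 0.9776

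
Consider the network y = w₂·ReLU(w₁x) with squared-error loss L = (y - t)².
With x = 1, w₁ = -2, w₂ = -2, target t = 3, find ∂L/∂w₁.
∂L/∂w₁ = 0

Forward pass:
z = w₁x = -2×1 = -2
h = ReLU(-2) = 0
y = w₂h = -2×0 = 0

Backward pass:
∂L/∂y = 2(y - t) = 2(0 - 3) = -6
∂y/∂h = w₂ = -2
∂h/∂z = 0 (ReLU derivative)
∂z/∂w₁ = x = 1

∂L/∂w₁ = -6 × -2 × 0 × 1 = 0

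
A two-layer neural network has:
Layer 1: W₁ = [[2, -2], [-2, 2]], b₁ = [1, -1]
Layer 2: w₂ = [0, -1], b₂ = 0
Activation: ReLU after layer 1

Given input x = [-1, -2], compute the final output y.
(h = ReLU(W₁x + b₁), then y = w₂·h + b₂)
y = 0

Layer 1 pre-activation: z₁ = [3, -3]
After ReLU: h = [3, 0]
Layer 2 output: y = 0×3 + -1×0 + 0 = 0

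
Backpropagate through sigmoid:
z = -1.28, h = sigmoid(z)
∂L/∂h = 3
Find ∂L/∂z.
∂L/∂z = 0.5107

σ(-1.28) = 0.2176
σ'(-1.28) = σ(-1.28)(1 - σ(-1.28)) = 0.2176 × 0.7824 = 0.1702
∂L/∂z = ∂L/∂h · σ'(z) = 3 × 0.1702 = 0.5107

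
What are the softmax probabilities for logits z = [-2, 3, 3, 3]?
p = [0.0022, 0.3326, 0.3326, 0.3326]

exp(z) = [0.1353, 20.09, 20.09, 20.09]
Sum = 60.39
p = [0.0022, 0.3326, 0.3326, 0.3326]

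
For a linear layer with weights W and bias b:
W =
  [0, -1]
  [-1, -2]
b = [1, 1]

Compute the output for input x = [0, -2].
y = [3, 5]

Wx = [0×0 + -1×-2, -1×0 + -2×-2]
   = [2, 4]
y = Wx + b = [2 + 1, 4 + 1] = [3, 5]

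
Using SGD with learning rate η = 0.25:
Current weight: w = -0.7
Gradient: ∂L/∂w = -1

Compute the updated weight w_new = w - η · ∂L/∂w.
w_new = -0.45

w_new = w - η·∂L/∂w = -0.7 - 0.25×(-1) = -0.7 - (-0.25) = -0.45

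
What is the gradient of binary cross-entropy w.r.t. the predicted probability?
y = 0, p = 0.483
∂L/∂p = 1.934

∂L/∂p = -y/p + (1-y)/(1-p) = 0 + 1/0.517 = 1.934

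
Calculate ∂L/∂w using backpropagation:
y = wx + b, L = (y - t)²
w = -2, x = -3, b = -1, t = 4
∂L/∂w = -6

y = wx + b = (-2)(-3) + -1 = 5
∂L/∂y = 2(y - t) = 2(5 - 4) = 2
∂y/∂w = x = -3
∂L/∂w = ∂L/∂y · ∂y/∂w = 2 × -3 = -6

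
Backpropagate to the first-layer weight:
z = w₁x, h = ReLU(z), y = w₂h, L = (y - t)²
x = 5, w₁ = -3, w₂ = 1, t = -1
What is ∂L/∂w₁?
∂L/∂w₁ = 0

Forward pass:
z = w₁x = -3×5 = -15
h = ReLU(-15) = 0
y = w₂h = 1×0 = 0

Backward pass:
∂L/∂y = 2(y - t) = 2(0 - -1) = 2
∂y/∂h = w₂ = 1
∂h/∂z = 0 (ReLU derivative)
∂z/∂w₁ = x = 5

∂L/∂w₁ = 2 × 1 × 0 × 5 = 0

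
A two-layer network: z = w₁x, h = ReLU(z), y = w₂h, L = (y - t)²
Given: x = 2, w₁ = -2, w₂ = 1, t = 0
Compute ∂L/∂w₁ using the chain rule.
∂L/∂w₁ = 0

Forward pass:
z = w₁x = -2×2 = -4
h = ReLU(-4) = 0
y = w₂h = 1×0 = 0

Backward pass:
∂L/∂y = 2(y - t) = 2(0 - 0) = 0
∂y/∂h = w₂ = 1
∂h/∂z = 0 (ReLU derivative)
∂z/∂w₁ = x = 2

∂L/∂w₁ = 0 × 1 × 0 × 2 = 0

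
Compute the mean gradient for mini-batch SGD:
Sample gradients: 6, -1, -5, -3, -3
Average gradient = -1.2

Average = (1/5)(6 + -1 + -5 + -3 + -3) = -6/5 = -1.2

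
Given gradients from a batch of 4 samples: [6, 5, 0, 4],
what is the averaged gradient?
Average gradient = 3.75

Average = (1/4)(6 + 5 + 0 + 4) = 15/4 = 3.75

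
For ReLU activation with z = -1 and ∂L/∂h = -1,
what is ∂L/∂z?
∂L/∂z = 0

h = ReLU(-1) = 0
Since z < 0: ∂h/∂z = 0
∂L/∂z = ∂L/∂h · ∂h/∂z = -1 × 0 = 0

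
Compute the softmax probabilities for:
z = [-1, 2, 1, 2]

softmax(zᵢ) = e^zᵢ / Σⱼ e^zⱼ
p = [0.0206, 0.4136, 0.1522, 0.4136]

exp(z) = [0.3679, 7.389, 2.718, 7.389]
Sum = 17.86
p = [0.0206, 0.4136, 0.1522, 0.4136]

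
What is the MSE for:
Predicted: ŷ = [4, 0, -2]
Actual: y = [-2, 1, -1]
MSE = 12.67

MSE = (1/3)((4--2)² + (0-1)² + (-2--1)²) = (1/3)(36 + 1 + 1) = 12.67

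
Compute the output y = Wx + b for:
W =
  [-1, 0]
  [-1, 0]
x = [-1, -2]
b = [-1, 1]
y = [0, 2]

Wx = [-1×-1 + 0×-2, -1×-1 + 0×-2]
   = [1, 1]
y = Wx + b = [1 + -1, 1 + 1] = [0, 2]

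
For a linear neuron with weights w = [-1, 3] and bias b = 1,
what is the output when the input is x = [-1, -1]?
y = -1

y = (-1)(-1) + (3)(-1) + 1 = -1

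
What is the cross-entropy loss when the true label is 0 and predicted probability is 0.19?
L = 0.2107

L = -0·log(0.19) - 1·log(0.81) = -log(0.81) = 0.2107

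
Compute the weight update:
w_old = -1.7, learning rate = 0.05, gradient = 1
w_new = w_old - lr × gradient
w_new = -1.75

w_new = w - η·∂L/∂w = -1.7 - 0.05×(1) = -1.7 - (0.05) = -1.75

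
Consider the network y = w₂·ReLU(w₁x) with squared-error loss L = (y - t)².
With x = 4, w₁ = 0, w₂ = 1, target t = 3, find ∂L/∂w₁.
∂L/∂w₁ = 0

Forward pass:
z = w₁x = 0×4 = 0
h = ReLU(0) = 0
y = w₂h = 1×0 = 0

Backward pass:
∂L/∂y = 2(y - t) = 2(0 - 3) = -6
∂y/∂h = w₂ = 1
∂h/∂z = 0 (ReLU derivative)
∂z/∂w₁ = x = 4

∂L/∂w₁ = -6 × 1 × 0 × 4 = 0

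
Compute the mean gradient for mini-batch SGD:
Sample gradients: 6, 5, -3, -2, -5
Average gradient = 0.2

Average = (1/5)(6 + 5 + -3 + -2 + -5) = 1/5 = 0.2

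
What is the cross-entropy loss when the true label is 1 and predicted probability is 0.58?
L = 0.5447

L = -1·log(0.58) - 0·log(0.42) = -log(0.58) = 0.5447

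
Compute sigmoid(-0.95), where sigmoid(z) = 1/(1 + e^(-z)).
0.2789

sigmoid(-0.95) = 1/(1 + e^(0.95)) = 1/(1 + 2.586) = 0.2789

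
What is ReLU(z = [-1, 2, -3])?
h = [0, 2, 0]

ReLU applied element-wise: max(0,-1)=0, max(0,2)=2, max(0,-3)=0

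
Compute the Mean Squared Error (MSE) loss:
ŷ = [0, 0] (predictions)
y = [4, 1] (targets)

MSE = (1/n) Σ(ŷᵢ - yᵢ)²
MSE = 8.5

MSE = (1/2)((0-4)² + (0-1)²) = (1/2)(16 + 1) = 8.5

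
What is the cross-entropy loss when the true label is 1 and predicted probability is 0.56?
L = 0.5798

L = -1·log(0.56) - 0·log(0.44) = -log(0.56) = 0.5798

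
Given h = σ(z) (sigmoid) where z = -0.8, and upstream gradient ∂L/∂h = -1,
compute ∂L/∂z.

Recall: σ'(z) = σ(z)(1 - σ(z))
∂L/∂z = -0.2139

σ(-0.8) = 0.31
σ'(-0.8) = σ(-0.8)(1 - σ(-0.8)) = 0.31 × 0.69 = 0.2139
∂L/∂z = ∂L/∂h · σ'(z) = -1 × 0.2139 = -0.2139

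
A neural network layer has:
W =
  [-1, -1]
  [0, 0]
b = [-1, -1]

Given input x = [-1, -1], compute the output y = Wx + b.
y = [1, -1]

Wx = [-1×-1 + -1×-1, 0×-1 + 0×-1]
   = [2, 0]
y = Wx + b = [2 + -1, 0 + -1] = [1, -1]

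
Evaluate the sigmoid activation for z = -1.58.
0.1708

sigmoid(-1.58) = 1/(1 + e^(1.58)) = 1/(1 + 4.855) = 0.1708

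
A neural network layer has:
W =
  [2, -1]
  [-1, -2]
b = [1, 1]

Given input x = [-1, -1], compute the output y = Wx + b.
y = [0, 4]

Wx = [2×-1 + -1×-1, -1×-1 + -2×-1]
   = [-1, 3]
y = Wx + b = [-1 + 1, 3 + 1] = [0, 4]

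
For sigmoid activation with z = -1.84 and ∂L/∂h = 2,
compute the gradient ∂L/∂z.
∂L/∂z = 0.2365

σ(-1.84) = 0.1371
σ'(-1.84) = σ(-1.84)(1 - σ(-1.84)) = 0.1371 × 0.8629 = 0.1183
∂L/∂z = ∂L/∂h · σ'(z) = 2 × 0.1183 = 0.2365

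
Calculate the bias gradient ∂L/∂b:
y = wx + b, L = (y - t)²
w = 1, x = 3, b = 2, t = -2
∂L/∂b = 14

y = wx + b = (1)(3) + 2 = 5
∂L/∂y = 2(y - t) = 2(5 - -2) = 14
∂y/∂b = 1
∂L/∂b = ∂L/∂y · ∂y/∂b = 14 × 1 = 14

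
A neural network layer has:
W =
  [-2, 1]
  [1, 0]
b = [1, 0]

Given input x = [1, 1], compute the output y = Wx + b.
y = [0, 1]

Wx = [-2×1 + 1×1, 1×1 + 0×1]
   = [-1, 1]
y = Wx + b = [-1 + 1, 1 + 0] = [0, 1]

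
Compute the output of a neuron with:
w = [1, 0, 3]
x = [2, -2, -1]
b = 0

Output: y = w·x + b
y = -1

y = (1)(2) + (0)(-2) + (3)(-1) + 0 = -1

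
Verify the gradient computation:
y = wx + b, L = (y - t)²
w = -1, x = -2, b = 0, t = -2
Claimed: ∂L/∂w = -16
Correct

y = (-1)(-2) + 0 = 2
∂L/∂y = 2(y - t) = 2(2 - -2) = 8
∂y/∂w = x = -2
∂L/∂w = 8 × -2 = -16

Claimed value: -16
Correct: The correct gradient is -16.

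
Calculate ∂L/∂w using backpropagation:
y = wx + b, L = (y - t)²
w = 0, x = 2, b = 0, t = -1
∂L/∂w = 4

y = wx + b = (0)(2) + 0 = 0
∂L/∂y = 2(y - t) = 2(0 - -1) = 2
∂y/∂w = x = 2
∂L/∂w = ∂L/∂y · ∂y/∂w = 2 × 2 = 4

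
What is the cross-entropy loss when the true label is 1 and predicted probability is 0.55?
L = 0.5978

L = -1·log(0.55) - 0·log(0.45) = -log(0.55) = 0.5978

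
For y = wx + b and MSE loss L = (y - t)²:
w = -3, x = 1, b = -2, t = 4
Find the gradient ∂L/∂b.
∂L/∂b = -18

y = wx + b = (-3)(1) + -2 = -5
∂L/∂y = 2(y - t) = 2(-5 - 4) = -18
∂y/∂b = 1
∂L/∂b = ∂L/∂y · ∂y/∂b = -18 × 1 = -18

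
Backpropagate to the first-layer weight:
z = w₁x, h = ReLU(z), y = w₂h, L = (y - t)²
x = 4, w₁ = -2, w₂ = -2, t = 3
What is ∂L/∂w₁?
∂L/∂w₁ = 0

Forward pass:
z = w₁x = -2×4 = -8
h = ReLU(-8) = 0
y = w₂h = -2×0 = 0

Backward pass:
∂L/∂y = 2(y - t) = 2(0 - 3) = -6
∂y/∂h = w₂ = -2
∂h/∂z = 0 (ReLU derivative)
∂z/∂w₁ = x = 4

∂L/∂w₁ = -6 × -2 × 0 × 4 = 0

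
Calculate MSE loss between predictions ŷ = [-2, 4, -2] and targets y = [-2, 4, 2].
MSE = 5.333

MSE = (1/3)((-2--2)² + (4-4)² + (-2-2)²) = (1/3)(0 + 0 + 16) = 5.333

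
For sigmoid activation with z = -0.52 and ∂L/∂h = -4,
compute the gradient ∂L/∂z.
∂L/∂z = -0.9353

σ(-0.52) = 0.3729
σ'(-0.52) = σ(-0.52)(1 - σ(-0.52)) = 0.3729 × 0.6271 = 0.2338
∂L/∂z = ∂L/∂h · σ'(z) = -4 × 0.2338 = -0.9353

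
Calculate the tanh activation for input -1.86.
-0.9527

tanh(-1.86) = (e^(-1.86) - e^(1.86))/(e^(-1.86) + e^(1.86)) = -0.9527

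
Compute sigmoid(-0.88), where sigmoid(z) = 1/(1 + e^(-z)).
0.2932

sigmoid(-0.88) = 1/(1 + e^(0.88)) = 1/(1 + 2.411) = 0.2932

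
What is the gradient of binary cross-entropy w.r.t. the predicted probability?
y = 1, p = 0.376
∂L/∂p = -2.66

∂L/∂p = -y/p + (1-y)/(1-p) = -1/0.376 + 0 = -2.66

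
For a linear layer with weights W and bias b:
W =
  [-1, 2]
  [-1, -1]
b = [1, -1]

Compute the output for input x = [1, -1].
y = [-2, -1]

Wx = [-1×1 + 2×-1, -1×1 + -1×-1]
   = [-3, 0]
y = Wx + b = [-3 + 1, 0 + -1] = [-2, -1]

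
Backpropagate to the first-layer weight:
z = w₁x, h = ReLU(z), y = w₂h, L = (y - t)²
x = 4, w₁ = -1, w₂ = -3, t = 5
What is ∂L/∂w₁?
∂L/∂w₁ = 0

Forward pass:
z = w₁x = -1×4 = -4
h = ReLU(-4) = 0
y = w₂h = -3×0 = 0

Backward pass:
∂L/∂y = 2(y - t) = 2(0 - 5) = -10
∂y/∂h = w₂ = -3
∂h/∂z = 0 (ReLU derivative)
∂z/∂w₁ = x = 4

∂L/∂w₁ = -10 × -3 × 0 × 4 = 0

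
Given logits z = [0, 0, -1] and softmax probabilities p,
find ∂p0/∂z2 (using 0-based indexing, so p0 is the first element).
∂p0/∂z2 = -0.06561

p = softmax(z) = [0.4223, 0.4223, 0.1554]
p0 = 0.4223, p2 = 0.1554

∂p0/∂z2 = -p0 × p2 = -0.4223 × 0.1554 = -0.06561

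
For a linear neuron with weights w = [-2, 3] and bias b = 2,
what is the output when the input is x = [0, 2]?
y = 8

y = (-2)(0) + (3)(2) + 2 = 8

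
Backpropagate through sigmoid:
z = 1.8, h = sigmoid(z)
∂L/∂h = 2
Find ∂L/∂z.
∂L/∂z = 0.2435

σ(1.8) = 0.8581
σ'(1.8) = σ(1.8)(1 - σ(1.8)) = 0.8581 × 0.1419 = 0.1217
∂L/∂z = ∂L/∂h · σ'(z) = 2 × 0.1217 = 0.2435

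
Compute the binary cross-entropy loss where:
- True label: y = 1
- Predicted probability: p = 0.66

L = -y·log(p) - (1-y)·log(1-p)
L = 0.4155

L = -1·log(0.66) - 0·log(0.34) = -log(0.66) = 0.4155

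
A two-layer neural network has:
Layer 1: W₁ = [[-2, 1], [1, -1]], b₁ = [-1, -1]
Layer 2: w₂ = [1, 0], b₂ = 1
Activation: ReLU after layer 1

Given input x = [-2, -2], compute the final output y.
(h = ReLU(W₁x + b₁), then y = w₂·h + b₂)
y = 2

Layer 1 pre-activation: z₁ = [1, -1]
After ReLU: h = [1, 0]
Layer 2 output: y = 1×1 + 0×0 + 1 = 2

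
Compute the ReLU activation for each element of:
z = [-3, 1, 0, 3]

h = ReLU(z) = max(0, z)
h = [0, 1, 0, 3]

ReLU applied element-wise: max(0,-3)=0, max(0,1)=1, max(0,0)=0, max(0,3)=3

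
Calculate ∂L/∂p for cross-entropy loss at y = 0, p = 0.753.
∂L/∂p = 4.049

∂L/∂p = -y/p + (1-y)/(1-p) = 0 + 1/0.247 = 4.049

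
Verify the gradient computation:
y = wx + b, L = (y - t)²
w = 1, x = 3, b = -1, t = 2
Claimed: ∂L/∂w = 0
Correct

y = (1)(3) + -1 = 2
∂L/∂y = 2(y - t) = 2(2 - 2) = 0
∂y/∂w = x = 3
∂L/∂w = 0 × 3 = 0

Claimed value: 0
Correct: The correct gradient is 0.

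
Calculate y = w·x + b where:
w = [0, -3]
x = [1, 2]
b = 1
y = -5

y = (0)(1) + (-3)(2) + 1 = -5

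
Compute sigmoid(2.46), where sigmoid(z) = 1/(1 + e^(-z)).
0.9213

sigmoid(2.46) = 1/(1 + e^(-2.46)) = 1/(1 + 0.08543) = 0.9213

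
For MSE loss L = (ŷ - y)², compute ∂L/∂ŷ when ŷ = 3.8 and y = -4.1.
∂L/∂ŷ = 15.8

∂L/∂ŷ = 2(ŷ - y) = 2(3.8 - -4.1) = 2(7.9) = 15.8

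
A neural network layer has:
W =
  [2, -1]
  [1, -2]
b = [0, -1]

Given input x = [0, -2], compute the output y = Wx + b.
y = [2, 3]

Wx = [2×0 + -1×-2, 1×0 + -2×-2]
   = [2, 4]
y = Wx + b = [2 + 0, 4 + -1] = [2, 3]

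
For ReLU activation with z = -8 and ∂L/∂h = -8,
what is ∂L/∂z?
∂L/∂z = 0

h = ReLU(-8) = 0
Since z < 0: ∂h/∂z = 0
∂L/∂z = ∂L/∂h · ∂h/∂z = -8 × 0 = 0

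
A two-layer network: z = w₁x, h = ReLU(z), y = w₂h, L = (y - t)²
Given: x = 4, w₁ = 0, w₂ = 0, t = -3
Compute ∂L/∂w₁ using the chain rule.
∂L/∂w₁ = 0

Forward pass:
z = w₁x = 0×4 = 0
h = ReLU(0) = 0
y = w₂h = 0×0 = 0

Backward pass:
∂L/∂y = 2(y - t) = 2(0 - -3) = 6
∂y/∂h = w₂ = 0
∂h/∂z = 0 (ReLU derivative)
∂z/∂w₁ = x = 4

∂L/∂w₁ = 6 × 0 × 0 × 4 = 0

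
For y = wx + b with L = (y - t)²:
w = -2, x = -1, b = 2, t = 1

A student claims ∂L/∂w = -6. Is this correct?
Correct

y = (-2)(-1) + 2 = 4
∂L/∂y = 2(y - t) = 2(4 - 1) = 6
∂y/∂w = x = -1
∂L/∂w = 6 × -1 = -6

Claimed value: -6
Correct: The correct gradient is -6.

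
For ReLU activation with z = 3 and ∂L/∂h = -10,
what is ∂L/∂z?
∂L/∂z = -10

h = ReLU(3) = 3
Since z > 0: ∂h/∂z = 1
∂L/∂z = ∂L/∂h · ∂h/∂z = -10 × 1 = -10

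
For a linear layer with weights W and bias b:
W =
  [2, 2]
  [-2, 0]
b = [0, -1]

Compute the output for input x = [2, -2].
y = [0, -5]

Wx = [2×2 + 2×-2, -2×2 + 0×-2]
   = [0, -4]
y = Wx + b = [0 + 0, -4 + -1] = [0, -5]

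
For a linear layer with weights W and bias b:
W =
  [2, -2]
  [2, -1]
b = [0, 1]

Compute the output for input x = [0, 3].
y = [-6, -2]

Wx = [2×0 + -2×3, 2×0 + -1×3]
   = [-6, -3]
y = Wx + b = [-6 + 0, -3 + 1] = [-6, -2]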